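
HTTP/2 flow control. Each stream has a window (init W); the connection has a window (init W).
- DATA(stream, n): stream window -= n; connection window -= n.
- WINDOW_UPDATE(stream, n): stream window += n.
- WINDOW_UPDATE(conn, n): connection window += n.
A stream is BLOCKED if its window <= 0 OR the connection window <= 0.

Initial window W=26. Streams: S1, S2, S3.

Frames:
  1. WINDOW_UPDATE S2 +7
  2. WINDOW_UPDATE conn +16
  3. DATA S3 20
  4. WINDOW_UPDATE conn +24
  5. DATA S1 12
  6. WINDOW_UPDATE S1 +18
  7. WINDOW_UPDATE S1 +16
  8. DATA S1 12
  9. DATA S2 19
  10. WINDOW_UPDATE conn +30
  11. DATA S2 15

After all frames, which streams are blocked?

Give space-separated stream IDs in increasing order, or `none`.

Op 1: conn=26 S1=26 S2=33 S3=26 blocked=[]
Op 2: conn=42 S1=26 S2=33 S3=26 blocked=[]
Op 3: conn=22 S1=26 S2=33 S3=6 blocked=[]
Op 4: conn=46 S1=26 S2=33 S3=6 blocked=[]
Op 5: conn=34 S1=14 S2=33 S3=6 blocked=[]
Op 6: conn=34 S1=32 S2=33 S3=6 blocked=[]
Op 7: conn=34 S1=48 S2=33 S3=6 blocked=[]
Op 8: conn=22 S1=36 S2=33 S3=6 blocked=[]
Op 9: conn=3 S1=36 S2=14 S3=6 blocked=[]
Op 10: conn=33 S1=36 S2=14 S3=6 blocked=[]
Op 11: conn=18 S1=36 S2=-1 S3=6 blocked=[2]

Answer: S2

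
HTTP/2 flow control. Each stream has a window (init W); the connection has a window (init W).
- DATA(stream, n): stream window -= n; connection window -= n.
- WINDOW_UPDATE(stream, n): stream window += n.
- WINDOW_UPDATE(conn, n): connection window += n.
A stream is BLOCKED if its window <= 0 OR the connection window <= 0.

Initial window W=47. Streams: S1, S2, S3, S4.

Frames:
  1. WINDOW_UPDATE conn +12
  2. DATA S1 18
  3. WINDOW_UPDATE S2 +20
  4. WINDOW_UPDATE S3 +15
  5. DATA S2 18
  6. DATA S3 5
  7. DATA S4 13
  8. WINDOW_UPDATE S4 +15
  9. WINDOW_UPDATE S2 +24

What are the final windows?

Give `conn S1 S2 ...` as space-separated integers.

Answer: 5 29 73 57 49

Derivation:
Op 1: conn=59 S1=47 S2=47 S3=47 S4=47 blocked=[]
Op 2: conn=41 S1=29 S2=47 S3=47 S4=47 blocked=[]
Op 3: conn=41 S1=29 S2=67 S3=47 S4=47 blocked=[]
Op 4: conn=41 S1=29 S2=67 S3=62 S4=47 blocked=[]
Op 5: conn=23 S1=29 S2=49 S3=62 S4=47 blocked=[]
Op 6: conn=18 S1=29 S2=49 S3=57 S4=47 blocked=[]
Op 7: conn=5 S1=29 S2=49 S3=57 S4=34 blocked=[]
Op 8: conn=5 S1=29 S2=49 S3=57 S4=49 blocked=[]
Op 9: conn=5 S1=29 S2=73 S3=57 S4=49 blocked=[]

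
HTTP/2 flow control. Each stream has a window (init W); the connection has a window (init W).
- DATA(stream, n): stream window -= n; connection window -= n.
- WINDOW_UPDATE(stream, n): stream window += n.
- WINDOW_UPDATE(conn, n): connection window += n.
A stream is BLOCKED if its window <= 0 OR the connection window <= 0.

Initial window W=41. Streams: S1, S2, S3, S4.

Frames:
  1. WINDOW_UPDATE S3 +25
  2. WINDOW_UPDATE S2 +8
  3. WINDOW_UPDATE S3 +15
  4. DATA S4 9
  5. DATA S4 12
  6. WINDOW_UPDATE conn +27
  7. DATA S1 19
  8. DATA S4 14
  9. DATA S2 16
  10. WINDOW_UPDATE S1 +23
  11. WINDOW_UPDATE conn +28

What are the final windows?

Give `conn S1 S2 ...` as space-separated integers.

Op 1: conn=41 S1=41 S2=41 S3=66 S4=41 blocked=[]
Op 2: conn=41 S1=41 S2=49 S3=66 S4=41 blocked=[]
Op 3: conn=41 S1=41 S2=49 S3=81 S4=41 blocked=[]
Op 4: conn=32 S1=41 S2=49 S3=81 S4=32 blocked=[]
Op 5: conn=20 S1=41 S2=49 S3=81 S4=20 blocked=[]
Op 6: conn=47 S1=41 S2=49 S3=81 S4=20 blocked=[]
Op 7: conn=28 S1=22 S2=49 S3=81 S4=20 blocked=[]
Op 8: conn=14 S1=22 S2=49 S3=81 S4=6 blocked=[]
Op 9: conn=-2 S1=22 S2=33 S3=81 S4=6 blocked=[1, 2, 3, 4]
Op 10: conn=-2 S1=45 S2=33 S3=81 S4=6 blocked=[1, 2, 3, 4]
Op 11: conn=26 S1=45 S2=33 S3=81 S4=6 blocked=[]

Answer: 26 45 33 81 6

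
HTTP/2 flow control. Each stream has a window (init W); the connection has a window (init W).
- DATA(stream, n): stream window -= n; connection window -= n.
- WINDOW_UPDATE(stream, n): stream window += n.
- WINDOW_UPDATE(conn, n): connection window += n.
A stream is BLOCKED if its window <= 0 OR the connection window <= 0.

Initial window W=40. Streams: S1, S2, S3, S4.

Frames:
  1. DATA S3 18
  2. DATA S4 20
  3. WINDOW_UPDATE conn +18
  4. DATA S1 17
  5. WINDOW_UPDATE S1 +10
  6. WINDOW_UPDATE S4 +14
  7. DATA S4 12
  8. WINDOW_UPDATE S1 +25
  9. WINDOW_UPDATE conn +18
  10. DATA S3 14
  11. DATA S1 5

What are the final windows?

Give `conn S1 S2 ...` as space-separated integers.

Op 1: conn=22 S1=40 S2=40 S3=22 S4=40 blocked=[]
Op 2: conn=2 S1=40 S2=40 S3=22 S4=20 blocked=[]
Op 3: conn=20 S1=40 S2=40 S3=22 S4=20 blocked=[]
Op 4: conn=3 S1=23 S2=40 S3=22 S4=20 blocked=[]
Op 5: conn=3 S1=33 S2=40 S3=22 S4=20 blocked=[]
Op 6: conn=3 S1=33 S2=40 S3=22 S4=34 blocked=[]
Op 7: conn=-9 S1=33 S2=40 S3=22 S4=22 blocked=[1, 2, 3, 4]
Op 8: conn=-9 S1=58 S2=40 S3=22 S4=22 blocked=[1, 2, 3, 4]
Op 9: conn=9 S1=58 S2=40 S3=22 S4=22 blocked=[]
Op 10: conn=-5 S1=58 S2=40 S3=8 S4=22 blocked=[1, 2, 3, 4]
Op 11: conn=-10 S1=53 S2=40 S3=8 S4=22 blocked=[1, 2, 3, 4]

Answer: -10 53 40 8 22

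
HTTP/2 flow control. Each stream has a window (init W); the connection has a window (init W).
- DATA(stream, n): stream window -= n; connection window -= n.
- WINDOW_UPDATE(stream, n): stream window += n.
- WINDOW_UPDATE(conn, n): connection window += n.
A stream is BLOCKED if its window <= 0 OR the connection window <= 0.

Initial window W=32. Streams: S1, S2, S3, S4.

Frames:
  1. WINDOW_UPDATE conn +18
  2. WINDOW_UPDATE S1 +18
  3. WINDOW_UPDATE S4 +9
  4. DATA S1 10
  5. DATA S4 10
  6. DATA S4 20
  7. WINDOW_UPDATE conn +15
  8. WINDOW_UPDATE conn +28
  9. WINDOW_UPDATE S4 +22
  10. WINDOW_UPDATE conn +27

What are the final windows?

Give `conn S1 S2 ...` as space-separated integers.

Op 1: conn=50 S1=32 S2=32 S3=32 S4=32 blocked=[]
Op 2: conn=50 S1=50 S2=32 S3=32 S4=32 blocked=[]
Op 3: conn=50 S1=50 S2=32 S3=32 S4=41 blocked=[]
Op 4: conn=40 S1=40 S2=32 S3=32 S4=41 blocked=[]
Op 5: conn=30 S1=40 S2=32 S3=32 S4=31 blocked=[]
Op 6: conn=10 S1=40 S2=32 S3=32 S4=11 blocked=[]
Op 7: conn=25 S1=40 S2=32 S3=32 S4=11 blocked=[]
Op 8: conn=53 S1=40 S2=32 S3=32 S4=11 blocked=[]
Op 9: conn=53 S1=40 S2=32 S3=32 S4=33 blocked=[]
Op 10: conn=80 S1=40 S2=32 S3=32 S4=33 blocked=[]

Answer: 80 40 32 32 33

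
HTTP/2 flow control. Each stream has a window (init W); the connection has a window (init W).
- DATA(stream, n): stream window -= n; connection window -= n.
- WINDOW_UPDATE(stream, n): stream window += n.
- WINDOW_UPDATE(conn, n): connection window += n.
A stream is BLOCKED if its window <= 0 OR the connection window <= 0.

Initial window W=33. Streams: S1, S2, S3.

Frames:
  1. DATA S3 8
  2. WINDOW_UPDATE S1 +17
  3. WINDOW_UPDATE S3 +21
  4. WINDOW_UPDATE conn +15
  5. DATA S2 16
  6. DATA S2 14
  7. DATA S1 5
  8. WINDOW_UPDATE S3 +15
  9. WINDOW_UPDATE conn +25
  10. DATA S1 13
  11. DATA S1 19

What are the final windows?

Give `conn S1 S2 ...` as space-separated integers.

Op 1: conn=25 S1=33 S2=33 S3=25 blocked=[]
Op 2: conn=25 S1=50 S2=33 S3=25 blocked=[]
Op 3: conn=25 S1=50 S2=33 S3=46 blocked=[]
Op 4: conn=40 S1=50 S2=33 S3=46 blocked=[]
Op 5: conn=24 S1=50 S2=17 S3=46 blocked=[]
Op 6: conn=10 S1=50 S2=3 S3=46 blocked=[]
Op 7: conn=5 S1=45 S2=3 S3=46 blocked=[]
Op 8: conn=5 S1=45 S2=3 S3=61 blocked=[]
Op 9: conn=30 S1=45 S2=3 S3=61 blocked=[]
Op 10: conn=17 S1=32 S2=3 S3=61 blocked=[]
Op 11: conn=-2 S1=13 S2=3 S3=61 blocked=[1, 2, 3]

Answer: -2 13 3 61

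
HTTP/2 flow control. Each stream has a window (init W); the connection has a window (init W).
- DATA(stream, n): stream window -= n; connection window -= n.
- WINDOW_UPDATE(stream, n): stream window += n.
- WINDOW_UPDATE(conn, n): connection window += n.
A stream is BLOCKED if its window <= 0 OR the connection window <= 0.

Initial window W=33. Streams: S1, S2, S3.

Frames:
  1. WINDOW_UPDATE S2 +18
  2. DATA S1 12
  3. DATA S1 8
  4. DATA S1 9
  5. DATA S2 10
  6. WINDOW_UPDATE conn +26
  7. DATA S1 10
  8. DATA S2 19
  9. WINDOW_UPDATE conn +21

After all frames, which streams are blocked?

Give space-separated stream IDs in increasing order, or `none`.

Answer: S1

Derivation:
Op 1: conn=33 S1=33 S2=51 S3=33 blocked=[]
Op 2: conn=21 S1=21 S2=51 S3=33 blocked=[]
Op 3: conn=13 S1=13 S2=51 S3=33 blocked=[]
Op 4: conn=4 S1=4 S2=51 S3=33 blocked=[]
Op 5: conn=-6 S1=4 S2=41 S3=33 blocked=[1, 2, 3]
Op 6: conn=20 S1=4 S2=41 S3=33 blocked=[]
Op 7: conn=10 S1=-6 S2=41 S3=33 blocked=[1]
Op 8: conn=-9 S1=-6 S2=22 S3=33 blocked=[1, 2, 3]
Op 9: conn=12 S1=-6 S2=22 S3=33 blocked=[1]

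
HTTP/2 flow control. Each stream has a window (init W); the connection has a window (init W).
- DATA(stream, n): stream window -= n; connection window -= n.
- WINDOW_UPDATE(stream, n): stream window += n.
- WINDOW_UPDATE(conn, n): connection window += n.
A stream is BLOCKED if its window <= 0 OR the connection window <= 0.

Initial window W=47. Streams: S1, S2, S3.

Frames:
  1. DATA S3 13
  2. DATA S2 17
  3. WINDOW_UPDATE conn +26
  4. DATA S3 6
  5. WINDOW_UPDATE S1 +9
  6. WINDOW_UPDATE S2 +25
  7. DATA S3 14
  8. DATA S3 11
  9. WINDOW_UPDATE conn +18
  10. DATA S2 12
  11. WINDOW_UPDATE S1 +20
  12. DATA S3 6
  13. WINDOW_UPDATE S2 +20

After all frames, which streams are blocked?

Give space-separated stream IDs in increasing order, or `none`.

Answer: S3

Derivation:
Op 1: conn=34 S1=47 S2=47 S3=34 blocked=[]
Op 2: conn=17 S1=47 S2=30 S3=34 blocked=[]
Op 3: conn=43 S1=47 S2=30 S3=34 blocked=[]
Op 4: conn=37 S1=47 S2=30 S3=28 blocked=[]
Op 5: conn=37 S1=56 S2=30 S3=28 blocked=[]
Op 6: conn=37 S1=56 S2=55 S3=28 blocked=[]
Op 7: conn=23 S1=56 S2=55 S3=14 blocked=[]
Op 8: conn=12 S1=56 S2=55 S3=3 blocked=[]
Op 9: conn=30 S1=56 S2=55 S3=3 blocked=[]
Op 10: conn=18 S1=56 S2=43 S3=3 blocked=[]
Op 11: conn=18 S1=76 S2=43 S3=3 blocked=[]
Op 12: conn=12 S1=76 S2=43 S3=-3 blocked=[3]
Op 13: conn=12 S1=76 S2=63 S3=-3 blocked=[3]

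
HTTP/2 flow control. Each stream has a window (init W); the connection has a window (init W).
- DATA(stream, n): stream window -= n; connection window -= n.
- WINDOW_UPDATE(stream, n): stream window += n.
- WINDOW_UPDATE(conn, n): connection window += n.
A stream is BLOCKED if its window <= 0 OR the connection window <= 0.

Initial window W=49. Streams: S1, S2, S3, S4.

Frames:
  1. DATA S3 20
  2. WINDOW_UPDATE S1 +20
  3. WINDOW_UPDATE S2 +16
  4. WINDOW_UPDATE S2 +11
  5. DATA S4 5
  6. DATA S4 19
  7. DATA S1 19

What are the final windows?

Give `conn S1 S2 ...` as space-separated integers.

Answer: -14 50 76 29 25

Derivation:
Op 1: conn=29 S1=49 S2=49 S3=29 S4=49 blocked=[]
Op 2: conn=29 S1=69 S2=49 S3=29 S4=49 blocked=[]
Op 3: conn=29 S1=69 S2=65 S3=29 S4=49 blocked=[]
Op 4: conn=29 S1=69 S2=76 S3=29 S4=49 blocked=[]
Op 5: conn=24 S1=69 S2=76 S3=29 S4=44 blocked=[]
Op 6: conn=5 S1=69 S2=76 S3=29 S4=25 blocked=[]
Op 7: conn=-14 S1=50 S2=76 S3=29 S4=25 blocked=[1, 2, 3, 4]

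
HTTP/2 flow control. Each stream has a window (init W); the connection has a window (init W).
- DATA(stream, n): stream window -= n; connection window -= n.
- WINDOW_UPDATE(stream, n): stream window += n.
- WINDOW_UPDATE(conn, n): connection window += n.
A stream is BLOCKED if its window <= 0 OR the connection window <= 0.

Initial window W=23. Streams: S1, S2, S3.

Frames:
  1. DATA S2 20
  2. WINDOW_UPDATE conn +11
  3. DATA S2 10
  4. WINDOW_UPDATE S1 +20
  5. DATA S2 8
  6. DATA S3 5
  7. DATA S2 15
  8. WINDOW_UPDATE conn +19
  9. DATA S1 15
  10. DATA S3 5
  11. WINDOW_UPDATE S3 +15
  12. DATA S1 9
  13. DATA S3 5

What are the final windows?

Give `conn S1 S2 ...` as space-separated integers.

Answer: -39 19 -30 23

Derivation:
Op 1: conn=3 S1=23 S2=3 S3=23 blocked=[]
Op 2: conn=14 S1=23 S2=3 S3=23 blocked=[]
Op 3: conn=4 S1=23 S2=-7 S3=23 blocked=[2]
Op 4: conn=4 S1=43 S2=-7 S3=23 blocked=[2]
Op 5: conn=-4 S1=43 S2=-15 S3=23 blocked=[1, 2, 3]
Op 6: conn=-9 S1=43 S2=-15 S3=18 blocked=[1, 2, 3]
Op 7: conn=-24 S1=43 S2=-30 S3=18 blocked=[1, 2, 3]
Op 8: conn=-5 S1=43 S2=-30 S3=18 blocked=[1, 2, 3]
Op 9: conn=-20 S1=28 S2=-30 S3=18 blocked=[1, 2, 3]
Op 10: conn=-25 S1=28 S2=-30 S3=13 blocked=[1, 2, 3]
Op 11: conn=-25 S1=28 S2=-30 S3=28 blocked=[1, 2, 3]
Op 12: conn=-34 S1=19 S2=-30 S3=28 blocked=[1, 2, 3]
Op 13: conn=-39 S1=19 S2=-30 S3=23 blocked=[1, 2, 3]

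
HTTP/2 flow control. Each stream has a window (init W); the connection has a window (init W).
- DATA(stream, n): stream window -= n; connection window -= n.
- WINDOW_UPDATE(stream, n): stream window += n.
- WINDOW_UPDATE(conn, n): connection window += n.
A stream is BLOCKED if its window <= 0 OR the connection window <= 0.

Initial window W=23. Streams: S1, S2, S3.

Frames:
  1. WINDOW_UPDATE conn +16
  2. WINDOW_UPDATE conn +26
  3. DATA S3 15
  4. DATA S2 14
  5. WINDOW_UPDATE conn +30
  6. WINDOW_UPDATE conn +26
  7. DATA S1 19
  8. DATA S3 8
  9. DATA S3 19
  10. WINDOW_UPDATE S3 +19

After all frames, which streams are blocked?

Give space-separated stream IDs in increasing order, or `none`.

Op 1: conn=39 S1=23 S2=23 S3=23 blocked=[]
Op 2: conn=65 S1=23 S2=23 S3=23 blocked=[]
Op 3: conn=50 S1=23 S2=23 S3=8 blocked=[]
Op 4: conn=36 S1=23 S2=9 S3=8 blocked=[]
Op 5: conn=66 S1=23 S2=9 S3=8 blocked=[]
Op 6: conn=92 S1=23 S2=9 S3=8 blocked=[]
Op 7: conn=73 S1=4 S2=9 S3=8 blocked=[]
Op 8: conn=65 S1=4 S2=9 S3=0 blocked=[3]
Op 9: conn=46 S1=4 S2=9 S3=-19 blocked=[3]
Op 10: conn=46 S1=4 S2=9 S3=0 blocked=[3]

Answer: S3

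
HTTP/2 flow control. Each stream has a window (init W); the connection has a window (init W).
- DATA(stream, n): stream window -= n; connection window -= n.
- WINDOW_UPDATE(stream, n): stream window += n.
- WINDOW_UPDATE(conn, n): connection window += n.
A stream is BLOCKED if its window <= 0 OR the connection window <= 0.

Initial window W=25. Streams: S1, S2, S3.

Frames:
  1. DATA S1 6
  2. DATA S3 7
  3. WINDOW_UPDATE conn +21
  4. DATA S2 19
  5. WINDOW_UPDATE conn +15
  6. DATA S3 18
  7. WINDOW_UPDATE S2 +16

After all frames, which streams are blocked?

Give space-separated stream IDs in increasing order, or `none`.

Answer: S3

Derivation:
Op 1: conn=19 S1=19 S2=25 S3=25 blocked=[]
Op 2: conn=12 S1=19 S2=25 S3=18 blocked=[]
Op 3: conn=33 S1=19 S2=25 S3=18 blocked=[]
Op 4: conn=14 S1=19 S2=6 S3=18 blocked=[]
Op 5: conn=29 S1=19 S2=6 S3=18 blocked=[]
Op 6: conn=11 S1=19 S2=6 S3=0 blocked=[3]
Op 7: conn=11 S1=19 S2=22 S3=0 blocked=[3]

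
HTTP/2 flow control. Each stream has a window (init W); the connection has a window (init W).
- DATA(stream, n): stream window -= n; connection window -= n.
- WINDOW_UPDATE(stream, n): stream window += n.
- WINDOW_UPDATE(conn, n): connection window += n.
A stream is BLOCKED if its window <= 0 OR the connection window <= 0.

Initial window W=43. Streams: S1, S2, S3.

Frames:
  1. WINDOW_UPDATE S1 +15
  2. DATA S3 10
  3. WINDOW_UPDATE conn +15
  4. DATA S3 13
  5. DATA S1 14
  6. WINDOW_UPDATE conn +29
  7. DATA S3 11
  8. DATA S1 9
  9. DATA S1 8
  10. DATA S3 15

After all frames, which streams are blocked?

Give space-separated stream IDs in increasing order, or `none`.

Answer: S3

Derivation:
Op 1: conn=43 S1=58 S2=43 S3=43 blocked=[]
Op 2: conn=33 S1=58 S2=43 S3=33 blocked=[]
Op 3: conn=48 S1=58 S2=43 S3=33 blocked=[]
Op 4: conn=35 S1=58 S2=43 S3=20 blocked=[]
Op 5: conn=21 S1=44 S2=43 S3=20 blocked=[]
Op 6: conn=50 S1=44 S2=43 S3=20 blocked=[]
Op 7: conn=39 S1=44 S2=43 S3=9 blocked=[]
Op 8: conn=30 S1=35 S2=43 S3=9 blocked=[]
Op 9: conn=22 S1=27 S2=43 S3=9 blocked=[]
Op 10: conn=7 S1=27 S2=43 S3=-6 blocked=[3]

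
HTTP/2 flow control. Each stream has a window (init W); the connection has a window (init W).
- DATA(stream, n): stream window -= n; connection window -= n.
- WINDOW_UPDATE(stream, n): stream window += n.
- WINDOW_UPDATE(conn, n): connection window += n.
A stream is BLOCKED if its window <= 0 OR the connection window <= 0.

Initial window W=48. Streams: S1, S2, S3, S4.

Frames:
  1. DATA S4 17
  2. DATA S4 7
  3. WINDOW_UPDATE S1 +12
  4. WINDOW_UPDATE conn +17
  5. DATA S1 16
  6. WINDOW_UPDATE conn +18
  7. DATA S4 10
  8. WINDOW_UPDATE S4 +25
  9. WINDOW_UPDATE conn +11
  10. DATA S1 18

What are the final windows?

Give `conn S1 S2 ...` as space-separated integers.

Op 1: conn=31 S1=48 S2=48 S3=48 S4=31 blocked=[]
Op 2: conn=24 S1=48 S2=48 S3=48 S4=24 blocked=[]
Op 3: conn=24 S1=60 S2=48 S3=48 S4=24 blocked=[]
Op 4: conn=41 S1=60 S2=48 S3=48 S4=24 blocked=[]
Op 5: conn=25 S1=44 S2=48 S3=48 S4=24 blocked=[]
Op 6: conn=43 S1=44 S2=48 S3=48 S4=24 blocked=[]
Op 7: conn=33 S1=44 S2=48 S3=48 S4=14 blocked=[]
Op 8: conn=33 S1=44 S2=48 S3=48 S4=39 blocked=[]
Op 9: conn=44 S1=44 S2=48 S3=48 S4=39 blocked=[]
Op 10: conn=26 S1=26 S2=48 S3=48 S4=39 blocked=[]

Answer: 26 26 48 48 39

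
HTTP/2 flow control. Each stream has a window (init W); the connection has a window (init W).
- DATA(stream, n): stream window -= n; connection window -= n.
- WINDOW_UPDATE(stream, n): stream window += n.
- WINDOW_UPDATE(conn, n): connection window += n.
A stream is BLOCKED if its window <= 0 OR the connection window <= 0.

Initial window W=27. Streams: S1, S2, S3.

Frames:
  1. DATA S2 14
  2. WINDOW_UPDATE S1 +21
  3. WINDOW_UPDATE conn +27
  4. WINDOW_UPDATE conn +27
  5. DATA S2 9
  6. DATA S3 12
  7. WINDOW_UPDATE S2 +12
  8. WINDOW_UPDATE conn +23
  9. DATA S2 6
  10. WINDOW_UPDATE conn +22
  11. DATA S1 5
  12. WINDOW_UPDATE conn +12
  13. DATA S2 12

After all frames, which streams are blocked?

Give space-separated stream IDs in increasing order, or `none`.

Op 1: conn=13 S1=27 S2=13 S3=27 blocked=[]
Op 2: conn=13 S1=48 S2=13 S3=27 blocked=[]
Op 3: conn=40 S1=48 S2=13 S3=27 blocked=[]
Op 4: conn=67 S1=48 S2=13 S3=27 blocked=[]
Op 5: conn=58 S1=48 S2=4 S3=27 blocked=[]
Op 6: conn=46 S1=48 S2=4 S3=15 blocked=[]
Op 7: conn=46 S1=48 S2=16 S3=15 blocked=[]
Op 8: conn=69 S1=48 S2=16 S3=15 blocked=[]
Op 9: conn=63 S1=48 S2=10 S3=15 blocked=[]
Op 10: conn=85 S1=48 S2=10 S3=15 blocked=[]
Op 11: conn=80 S1=43 S2=10 S3=15 blocked=[]
Op 12: conn=92 S1=43 S2=10 S3=15 blocked=[]
Op 13: conn=80 S1=43 S2=-2 S3=15 blocked=[2]

Answer: S2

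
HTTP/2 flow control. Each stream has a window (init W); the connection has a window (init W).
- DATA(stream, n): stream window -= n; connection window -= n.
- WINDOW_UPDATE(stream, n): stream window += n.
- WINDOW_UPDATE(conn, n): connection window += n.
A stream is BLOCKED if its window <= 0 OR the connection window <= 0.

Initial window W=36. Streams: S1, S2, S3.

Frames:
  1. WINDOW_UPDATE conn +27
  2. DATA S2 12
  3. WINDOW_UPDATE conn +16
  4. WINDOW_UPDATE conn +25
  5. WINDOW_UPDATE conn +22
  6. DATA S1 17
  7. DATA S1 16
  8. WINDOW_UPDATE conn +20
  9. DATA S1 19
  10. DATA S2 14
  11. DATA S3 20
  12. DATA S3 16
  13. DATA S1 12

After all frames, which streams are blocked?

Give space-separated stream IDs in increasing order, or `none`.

Op 1: conn=63 S1=36 S2=36 S3=36 blocked=[]
Op 2: conn=51 S1=36 S2=24 S3=36 blocked=[]
Op 3: conn=67 S1=36 S2=24 S3=36 blocked=[]
Op 4: conn=92 S1=36 S2=24 S3=36 blocked=[]
Op 5: conn=114 S1=36 S2=24 S3=36 blocked=[]
Op 6: conn=97 S1=19 S2=24 S3=36 blocked=[]
Op 7: conn=81 S1=3 S2=24 S3=36 blocked=[]
Op 8: conn=101 S1=3 S2=24 S3=36 blocked=[]
Op 9: conn=82 S1=-16 S2=24 S3=36 blocked=[1]
Op 10: conn=68 S1=-16 S2=10 S3=36 blocked=[1]
Op 11: conn=48 S1=-16 S2=10 S3=16 blocked=[1]
Op 12: conn=32 S1=-16 S2=10 S3=0 blocked=[1, 3]
Op 13: conn=20 S1=-28 S2=10 S3=0 blocked=[1, 3]

Answer: S1 S3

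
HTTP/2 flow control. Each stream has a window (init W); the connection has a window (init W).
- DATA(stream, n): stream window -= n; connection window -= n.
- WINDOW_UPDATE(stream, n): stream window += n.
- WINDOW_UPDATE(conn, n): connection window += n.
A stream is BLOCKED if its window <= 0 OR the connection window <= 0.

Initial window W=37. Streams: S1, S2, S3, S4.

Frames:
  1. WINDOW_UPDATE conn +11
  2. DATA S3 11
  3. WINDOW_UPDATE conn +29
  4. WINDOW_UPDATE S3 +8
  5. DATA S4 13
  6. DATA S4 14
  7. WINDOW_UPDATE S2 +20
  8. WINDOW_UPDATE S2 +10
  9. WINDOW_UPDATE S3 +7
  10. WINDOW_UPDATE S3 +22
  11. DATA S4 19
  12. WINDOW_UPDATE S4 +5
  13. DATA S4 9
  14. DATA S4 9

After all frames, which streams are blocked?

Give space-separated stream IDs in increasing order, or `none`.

Op 1: conn=48 S1=37 S2=37 S3=37 S4=37 blocked=[]
Op 2: conn=37 S1=37 S2=37 S3=26 S4=37 blocked=[]
Op 3: conn=66 S1=37 S2=37 S3=26 S4=37 blocked=[]
Op 4: conn=66 S1=37 S2=37 S3=34 S4=37 blocked=[]
Op 5: conn=53 S1=37 S2=37 S3=34 S4=24 blocked=[]
Op 6: conn=39 S1=37 S2=37 S3=34 S4=10 blocked=[]
Op 7: conn=39 S1=37 S2=57 S3=34 S4=10 blocked=[]
Op 8: conn=39 S1=37 S2=67 S3=34 S4=10 blocked=[]
Op 9: conn=39 S1=37 S2=67 S3=41 S4=10 blocked=[]
Op 10: conn=39 S1=37 S2=67 S3=63 S4=10 blocked=[]
Op 11: conn=20 S1=37 S2=67 S3=63 S4=-9 blocked=[4]
Op 12: conn=20 S1=37 S2=67 S3=63 S4=-4 blocked=[4]
Op 13: conn=11 S1=37 S2=67 S3=63 S4=-13 blocked=[4]
Op 14: conn=2 S1=37 S2=67 S3=63 S4=-22 blocked=[4]

Answer: S4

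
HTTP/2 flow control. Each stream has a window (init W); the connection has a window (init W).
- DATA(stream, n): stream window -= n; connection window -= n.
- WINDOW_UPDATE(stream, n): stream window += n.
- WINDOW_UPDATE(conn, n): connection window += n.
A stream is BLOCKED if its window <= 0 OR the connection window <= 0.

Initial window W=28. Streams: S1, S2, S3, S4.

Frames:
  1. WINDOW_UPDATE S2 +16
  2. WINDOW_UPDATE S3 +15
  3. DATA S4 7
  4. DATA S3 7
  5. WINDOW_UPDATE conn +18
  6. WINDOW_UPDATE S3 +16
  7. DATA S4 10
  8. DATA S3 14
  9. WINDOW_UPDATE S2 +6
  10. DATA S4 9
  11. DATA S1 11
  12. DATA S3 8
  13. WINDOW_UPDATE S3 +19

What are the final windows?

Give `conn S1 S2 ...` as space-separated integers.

Op 1: conn=28 S1=28 S2=44 S3=28 S4=28 blocked=[]
Op 2: conn=28 S1=28 S2=44 S3=43 S4=28 blocked=[]
Op 3: conn=21 S1=28 S2=44 S3=43 S4=21 blocked=[]
Op 4: conn=14 S1=28 S2=44 S3=36 S4=21 blocked=[]
Op 5: conn=32 S1=28 S2=44 S3=36 S4=21 blocked=[]
Op 6: conn=32 S1=28 S2=44 S3=52 S4=21 blocked=[]
Op 7: conn=22 S1=28 S2=44 S3=52 S4=11 blocked=[]
Op 8: conn=8 S1=28 S2=44 S3=38 S4=11 blocked=[]
Op 9: conn=8 S1=28 S2=50 S3=38 S4=11 blocked=[]
Op 10: conn=-1 S1=28 S2=50 S3=38 S4=2 blocked=[1, 2, 3, 4]
Op 11: conn=-12 S1=17 S2=50 S3=38 S4=2 blocked=[1, 2, 3, 4]
Op 12: conn=-20 S1=17 S2=50 S3=30 S4=2 blocked=[1, 2, 3, 4]
Op 13: conn=-20 S1=17 S2=50 S3=49 S4=2 blocked=[1, 2, 3, 4]

Answer: -20 17 50 49 2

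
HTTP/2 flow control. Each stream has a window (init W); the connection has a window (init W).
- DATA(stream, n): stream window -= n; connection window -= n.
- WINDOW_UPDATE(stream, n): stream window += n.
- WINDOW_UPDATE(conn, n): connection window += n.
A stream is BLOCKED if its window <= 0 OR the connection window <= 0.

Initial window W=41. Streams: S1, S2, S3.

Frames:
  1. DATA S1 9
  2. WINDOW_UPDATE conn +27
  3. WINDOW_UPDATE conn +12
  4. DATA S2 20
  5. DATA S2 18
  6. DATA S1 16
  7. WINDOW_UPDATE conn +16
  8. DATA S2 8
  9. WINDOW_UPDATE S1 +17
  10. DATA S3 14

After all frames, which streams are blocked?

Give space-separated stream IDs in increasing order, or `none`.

Answer: S2

Derivation:
Op 1: conn=32 S1=32 S2=41 S3=41 blocked=[]
Op 2: conn=59 S1=32 S2=41 S3=41 blocked=[]
Op 3: conn=71 S1=32 S2=41 S3=41 blocked=[]
Op 4: conn=51 S1=32 S2=21 S3=41 blocked=[]
Op 5: conn=33 S1=32 S2=3 S3=41 blocked=[]
Op 6: conn=17 S1=16 S2=3 S3=41 blocked=[]
Op 7: conn=33 S1=16 S2=3 S3=41 blocked=[]
Op 8: conn=25 S1=16 S2=-5 S3=41 blocked=[2]
Op 9: conn=25 S1=33 S2=-5 S3=41 blocked=[2]
Op 10: conn=11 S1=33 S2=-5 S3=27 blocked=[2]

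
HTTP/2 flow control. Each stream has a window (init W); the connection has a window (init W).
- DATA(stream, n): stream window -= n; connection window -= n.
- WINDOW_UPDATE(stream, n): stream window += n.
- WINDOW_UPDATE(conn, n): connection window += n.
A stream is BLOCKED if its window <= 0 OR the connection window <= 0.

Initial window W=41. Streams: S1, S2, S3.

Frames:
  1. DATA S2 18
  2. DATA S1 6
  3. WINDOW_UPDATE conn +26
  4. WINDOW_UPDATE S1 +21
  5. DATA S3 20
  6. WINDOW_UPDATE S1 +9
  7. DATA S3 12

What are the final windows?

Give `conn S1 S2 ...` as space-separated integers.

Op 1: conn=23 S1=41 S2=23 S3=41 blocked=[]
Op 2: conn=17 S1=35 S2=23 S3=41 blocked=[]
Op 3: conn=43 S1=35 S2=23 S3=41 blocked=[]
Op 4: conn=43 S1=56 S2=23 S3=41 blocked=[]
Op 5: conn=23 S1=56 S2=23 S3=21 blocked=[]
Op 6: conn=23 S1=65 S2=23 S3=21 blocked=[]
Op 7: conn=11 S1=65 S2=23 S3=9 blocked=[]

Answer: 11 65 23 9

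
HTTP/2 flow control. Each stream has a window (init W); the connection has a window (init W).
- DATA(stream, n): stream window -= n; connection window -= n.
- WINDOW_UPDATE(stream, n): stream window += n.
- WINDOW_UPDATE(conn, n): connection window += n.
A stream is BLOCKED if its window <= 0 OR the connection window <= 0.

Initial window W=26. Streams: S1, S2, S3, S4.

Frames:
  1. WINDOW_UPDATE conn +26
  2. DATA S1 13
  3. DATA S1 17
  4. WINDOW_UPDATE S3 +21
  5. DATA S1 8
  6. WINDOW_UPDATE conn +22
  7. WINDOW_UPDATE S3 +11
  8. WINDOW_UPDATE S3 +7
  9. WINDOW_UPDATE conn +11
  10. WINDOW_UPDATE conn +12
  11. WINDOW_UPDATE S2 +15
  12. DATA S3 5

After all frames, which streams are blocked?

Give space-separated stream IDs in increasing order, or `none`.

Op 1: conn=52 S1=26 S2=26 S3=26 S4=26 blocked=[]
Op 2: conn=39 S1=13 S2=26 S3=26 S4=26 blocked=[]
Op 3: conn=22 S1=-4 S2=26 S3=26 S4=26 blocked=[1]
Op 4: conn=22 S1=-4 S2=26 S3=47 S4=26 blocked=[1]
Op 5: conn=14 S1=-12 S2=26 S3=47 S4=26 blocked=[1]
Op 6: conn=36 S1=-12 S2=26 S3=47 S4=26 blocked=[1]
Op 7: conn=36 S1=-12 S2=26 S3=58 S4=26 blocked=[1]
Op 8: conn=36 S1=-12 S2=26 S3=65 S4=26 blocked=[1]
Op 9: conn=47 S1=-12 S2=26 S3=65 S4=26 blocked=[1]
Op 10: conn=59 S1=-12 S2=26 S3=65 S4=26 blocked=[1]
Op 11: conn=59 S1=-12 S2=41 S3=65 S4=26 blocked=[1]
Op 12: conn=54 S1=-12 S2=41 S3=60 S4=26 blocked=[1]

Answer: S1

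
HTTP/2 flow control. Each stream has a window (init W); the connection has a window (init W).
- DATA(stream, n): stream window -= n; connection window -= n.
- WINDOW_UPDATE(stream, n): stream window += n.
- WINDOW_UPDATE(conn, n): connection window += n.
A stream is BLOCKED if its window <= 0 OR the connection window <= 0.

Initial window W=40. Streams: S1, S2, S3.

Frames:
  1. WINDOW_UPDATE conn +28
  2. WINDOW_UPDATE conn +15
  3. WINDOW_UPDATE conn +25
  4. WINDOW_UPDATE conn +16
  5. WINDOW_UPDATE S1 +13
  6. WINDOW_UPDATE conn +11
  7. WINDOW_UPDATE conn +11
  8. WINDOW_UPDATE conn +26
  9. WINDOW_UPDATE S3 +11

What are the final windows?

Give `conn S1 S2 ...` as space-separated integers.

Op 1: conn=68 S1=40 S2=40 S3=40 blocked=[]
Op 2: conn=83 S1=40 S2=40 S3=40 blocked=[]
Op 3: conn=108 S1=40 S2=40 S3=40 blocked=[]
Op 4: conn=124 S1=40 S2=40 S3=40 blocked=[]
Op 5: conn=124 S1=53 S2=40 S3=40 blocked=[]
Op 6: conn=135 S1=53 S2=40 S3=40 blocked=[]
Op 7: conn=146 S1=53 S2=40 S3=40 blocked=[]
Op 8: conn=172 S1=53 S2=40 S3=40 blocked=[]
Op 9: conn=172 S1=53 S2=40 S3=51 blocked=[]

Answer: 172 53 40 51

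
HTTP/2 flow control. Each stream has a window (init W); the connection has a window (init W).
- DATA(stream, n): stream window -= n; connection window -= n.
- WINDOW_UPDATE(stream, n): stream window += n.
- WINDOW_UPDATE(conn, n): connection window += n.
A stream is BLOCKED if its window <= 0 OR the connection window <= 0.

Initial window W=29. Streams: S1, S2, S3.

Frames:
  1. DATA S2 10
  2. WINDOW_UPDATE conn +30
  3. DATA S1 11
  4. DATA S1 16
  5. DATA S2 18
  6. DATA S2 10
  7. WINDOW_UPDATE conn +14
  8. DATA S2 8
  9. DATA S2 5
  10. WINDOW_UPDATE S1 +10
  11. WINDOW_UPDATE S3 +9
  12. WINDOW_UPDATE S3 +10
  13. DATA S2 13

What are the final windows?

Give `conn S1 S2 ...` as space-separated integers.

Op 1: conn=19 S1=29 S2=19 S3=29 blocked=[]
Op 2: conn=49 S1=29 S2=19 S3=29 blocked=[]
Op 3: conn=38 S1=18 S2=19 S3=29 blocked=[]
Op 4: conn=22 S1=2 S2=19 S3=29 blocked=[]
Op 5: conn=4 S1=2 S2=1 S3=29 blocked=[]
Op 6: conn=-6 S1=2 S2=-9 S3=29 blocked=[1, 2, 3]
Op 7: conn=8 S1=2 S2=-9 S3=29 blocked=[2]
Op 8: conn=0 S1=2 S2=-17 S3=29 blocked=[1, 2, 3]
Op 9: conn=-5 S1=2 S2=-22 S3=29 blocked=[1, 2, 3]
Op 10: conn=-5 S1=12 S2=-22 S3=29 blocked=[1, 2, 3]
Op 11: conn=-5 S1=12 S2=-22 S3=38 blocked=[1, 2, 3]
Op 12: conn=-5 S1=12 S2=-22 S3=48 blocked=[1, 2, 3]
Op 13: conn=-18 S1=12 S2=-35 S3=48 blocked=[1, 2, 3]

Answer: -18 12 -35 48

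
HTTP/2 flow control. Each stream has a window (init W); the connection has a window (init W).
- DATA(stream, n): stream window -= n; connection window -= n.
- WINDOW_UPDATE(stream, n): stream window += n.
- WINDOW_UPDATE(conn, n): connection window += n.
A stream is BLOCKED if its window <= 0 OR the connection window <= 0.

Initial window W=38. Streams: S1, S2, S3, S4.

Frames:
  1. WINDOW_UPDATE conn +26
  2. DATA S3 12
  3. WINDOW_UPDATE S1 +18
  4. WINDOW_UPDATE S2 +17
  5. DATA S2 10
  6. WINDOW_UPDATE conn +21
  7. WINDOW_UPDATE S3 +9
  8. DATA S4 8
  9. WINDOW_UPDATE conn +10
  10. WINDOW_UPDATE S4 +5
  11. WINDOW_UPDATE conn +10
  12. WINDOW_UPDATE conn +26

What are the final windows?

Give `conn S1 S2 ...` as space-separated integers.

Answer: 101 56 45 35 35

Derivation:
Op 1: conn=64 S1=38 S2=38 S3=38 S4=38 blocked=[]
Op 2: conn=52 S1=38 S2=38 S3=26 S4=38 blocked=[]
Op 3: conn=52 S1=56 S2=38 S3=26 S4=38 blocked=[]
Op 4: conn=52 S1=56 S2=55 S3=26 S4=38 blocked=[]
Op 5: conn=42 S1=56 S2=45 S3=26 S4=38 blocked=[]
Op 6: conn=63 S1=56 S2=45 S3=26 S4=38 blocked=[]
Op 7: conn=63 S1=56 S2=45 S3=35 S4=38 blocked=[]
Op 8: conn=55 S1=56 S2=45 S3=35 S4=30 blocked=[]
Op 9: conn=65 S1=56 S2=45 S3=35 S4=30 blocked=[]
Op 10: conn=65 S1=56 S2=45 S3=35 S4=35 blocked=[]
Op 11: conn=75 S1=56 S2=45 S3=35 S4=35 blocked=[]
Op 12: conn=101 S1=56 S2=45 S3=35 S4=35 blocked=[]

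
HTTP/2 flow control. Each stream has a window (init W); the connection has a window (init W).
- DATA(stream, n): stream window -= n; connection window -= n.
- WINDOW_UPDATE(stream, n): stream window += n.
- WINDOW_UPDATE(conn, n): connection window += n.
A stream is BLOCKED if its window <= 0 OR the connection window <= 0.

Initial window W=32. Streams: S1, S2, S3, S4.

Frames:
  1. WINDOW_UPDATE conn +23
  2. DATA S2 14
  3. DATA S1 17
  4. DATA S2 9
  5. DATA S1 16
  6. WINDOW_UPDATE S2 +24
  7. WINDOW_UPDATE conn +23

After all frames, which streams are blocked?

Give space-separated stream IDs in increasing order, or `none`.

Op 1: conn=55 S1=32 S2=32 S3=32 S4=32 blocked=[]
Op 2: conn=41 S1=32 S2=18 S3=32 S4=32 blocked=[]
Op 3: conn=24 S1=15 S2=18 S3=32 S4=32 blocked=[]
Op 4: conn=15 S1=15 S2=9 S3=32 S4=32 blocked=[]
Op 5: conn=-1 S1=-1 S2=9 S3=32 S4=32 blocked=[1, 2, 3, 4]
Op 6: conn=-1 S1=-1 S2=33 S3=32 S4=32 blocked=[1, 2, 3, 4]
Op 7: conn=22 S1=-1 S2=33 S3=32 S4=32 blocked=[1]

Answer: S1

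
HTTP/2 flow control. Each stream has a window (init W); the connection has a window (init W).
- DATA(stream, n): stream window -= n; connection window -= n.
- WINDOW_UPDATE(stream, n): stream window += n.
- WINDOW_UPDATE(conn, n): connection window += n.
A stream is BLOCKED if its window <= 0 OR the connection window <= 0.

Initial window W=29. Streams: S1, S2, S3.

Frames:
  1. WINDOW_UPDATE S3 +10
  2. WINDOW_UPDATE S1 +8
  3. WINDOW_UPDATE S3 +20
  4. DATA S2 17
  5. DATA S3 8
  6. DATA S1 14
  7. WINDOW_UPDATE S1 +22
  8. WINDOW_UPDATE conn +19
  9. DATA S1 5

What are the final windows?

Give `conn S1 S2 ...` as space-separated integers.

Op 1: conn=29 S1=29 S2=29 S3=39 blocked=[]
Op 2: conn=29 S1=37 S2=29 S3=39 blocked=[]
Op 3: conn=29 S1=37 S2=29 S3=59 blocked=[]
Op 4: conn=12 S1=37 S2=12 S3=59 blocked=[]
Op 5: conn=4 S1=37 S2=12 S3=51 blocked=[]
Op 6: conn=-10 S1=23 S2=12 S3=51 blocked=[1, 2, 3]
Op 7: conn=-10 S1=45 S2=12 S3=51 blocked=[1, 2, 3]
Op 8: conn=9 S1=45 S2=12 S3=51 blocked=[]
Op 9: conn=4 S1=40 S2=12 S3=51 blocked=[]

Answer: 4 40 12 51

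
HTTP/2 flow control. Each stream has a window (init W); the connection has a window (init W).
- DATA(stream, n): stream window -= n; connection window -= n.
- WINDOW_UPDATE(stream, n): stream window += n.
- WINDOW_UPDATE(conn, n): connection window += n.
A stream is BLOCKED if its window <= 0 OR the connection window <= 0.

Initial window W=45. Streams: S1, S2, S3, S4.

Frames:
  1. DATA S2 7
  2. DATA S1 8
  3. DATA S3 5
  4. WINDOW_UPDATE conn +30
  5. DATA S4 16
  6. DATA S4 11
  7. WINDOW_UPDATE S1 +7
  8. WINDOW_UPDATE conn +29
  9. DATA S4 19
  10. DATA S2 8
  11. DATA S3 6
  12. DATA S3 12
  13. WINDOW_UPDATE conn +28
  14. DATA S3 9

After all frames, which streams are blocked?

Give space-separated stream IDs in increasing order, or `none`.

Op 1: conn=38 S1=45 S2=38 S3=45 S4=45 blocked=[]
Op 2: conn=30 S1=37 S2=38 S3=45 S4=45 blocked=[]
Op 3: conn=25 S1=37 S2=38 S3=40 S4=45 blocked=[]
Op 4: conn=55 S1=37 S2=38 S3=40 S4=45 blocked=[]
Op 5: conn=39 S1=37 S2=38 S3=40 S4=29 blocked=[]
Op 6: conn=28 S1=37 S2=38 S3=40 S4=18 blocked=[]
Op 7: conn=28 S1=44 S2=38 S3=40 S4=18 blocked=[]
Op 8: conn=57 S1=44 S2=38 S3=40 S4=18 blocked=[]
Op 9: conn=38 S1=44 S2=38 S3=40 S4=-1 blocked=[4]
Op 10: conn=30 S1=44 S2=30 S3=40 S4=-1 blocked=[4]
Op 11: conn=24 S1=44 S2=30 S3=34 S4=-1 blocked=[4]
Op 12: conn=12 S1=44 S2=30 S3=22 S4=-1 blocked=[4]
Op 13: conn=40 S1=44 S2=30 S3=22 S4=-1 blocked=[4]
Op 14: conn=31 S1=44 S2=30 S3=13 S4=-1 blocked=[4]

Answer: S4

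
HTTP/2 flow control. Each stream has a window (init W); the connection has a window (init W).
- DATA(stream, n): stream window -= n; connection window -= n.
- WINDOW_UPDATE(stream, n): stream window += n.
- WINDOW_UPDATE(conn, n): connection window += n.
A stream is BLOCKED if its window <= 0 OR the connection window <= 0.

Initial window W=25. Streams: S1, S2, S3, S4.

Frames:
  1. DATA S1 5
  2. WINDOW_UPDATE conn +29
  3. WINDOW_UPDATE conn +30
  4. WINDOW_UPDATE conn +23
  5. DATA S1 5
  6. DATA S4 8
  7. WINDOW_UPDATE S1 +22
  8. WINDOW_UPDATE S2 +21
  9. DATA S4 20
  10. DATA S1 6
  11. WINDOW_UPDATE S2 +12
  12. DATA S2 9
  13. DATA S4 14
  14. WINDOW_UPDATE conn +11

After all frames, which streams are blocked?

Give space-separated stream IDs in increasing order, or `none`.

Op 1: conn=20 S1=20 S2=25 S3=25 S4=25 blocked=[]
Op 2: conn=49 S1=20 S2=25 S3=25 S4=25 blocked=[]
Op 3: conn=79 S1=20 S2=25 S3=25 S4=25 blocked=[]
Op 4: conn=102 S1=20 S2=25 S3=25 S4=25 blocked=[]
Op 5: conn=97 S1=15 S2=25 S3=25 S4=25 blocked=[]
Op 6: conn=89 S1=15 S2=25 S3=25 S4=17 blocked=[]
Op 7: conn=89 S1=37 S2=25 S3=25 S4=17 blocked=[]
Op 8: conn=89 S1=37 S2=46 S3=25 S4=17 blocked=[]
Op 9: conn=69 S1=37 S2=46 S3=25 S4=-3 blocked=[4]
Op 10: conn=63 S1=31 S2=46 S3=25 S4=-3 blocked=[4]
Op 11: conn=63 S1=31 S2=58 S3=25 S4=-3 blocked=[4]
Op 12: conn=54 S1=31 S2=49 S3=25 S4=-3 blocked=[4]
Op 13: conn=40 S1=31 S2=49 S3=25 S4=-17 blocked=[4]
Op 14: conn=51 S1=31 S2=49 S3=25 S4=-17 blocked=[4]

Answer: S4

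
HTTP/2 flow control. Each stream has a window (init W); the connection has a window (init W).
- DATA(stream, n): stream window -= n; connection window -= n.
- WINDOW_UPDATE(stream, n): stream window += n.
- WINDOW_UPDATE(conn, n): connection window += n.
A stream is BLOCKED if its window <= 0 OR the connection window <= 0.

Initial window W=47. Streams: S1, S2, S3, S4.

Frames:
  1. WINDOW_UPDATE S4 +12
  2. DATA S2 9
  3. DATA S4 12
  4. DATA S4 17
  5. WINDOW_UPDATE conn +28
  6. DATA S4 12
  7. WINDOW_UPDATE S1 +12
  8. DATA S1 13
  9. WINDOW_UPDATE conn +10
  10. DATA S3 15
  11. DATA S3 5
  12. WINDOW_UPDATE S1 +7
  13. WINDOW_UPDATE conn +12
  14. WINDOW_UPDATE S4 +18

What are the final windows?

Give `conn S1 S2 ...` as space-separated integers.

Answer: 14 53 38 27 36

Derivation:
Op 1: conn=47 S1=47 S2=47 S3=47 S4=59 blocked=[]
Op 2: conn=38 S1=47 S2=38 S3=47 S4=59 blocked=[]
Op 3: conn=26 S1=47 S2=38 S3=47 S4=47 blocked=[]
Op 4: conn=9 S1=47 S2=38 S3=47 S4=30 blocked=[]
Op 5: conn=37 S1=47 S2=38 S3=47 S4=30 blocked=[]
Op 6: conn=25 S1=47 S2=38 S3=47 S4=18 blocked=[]
Op 7: conn=25 S1=59 S2=38 S3=47 S4=18 blocked=[]
Op 8: conn=12 S1=46 S2=38 S3=47 S4=18 blocked=[]
Op 9: conn=22 S1=46 S2=38 S3=47 S4=18 blocked=[]
Op 10: conn=7 S1=46 S2=38 S3=32 S4=18 blocked=[]
Op 11: conn=2 S1=46 S2=38 S3=27 S4=18 blocked=[]
Op 12: conn=2 S1=53 S2=38 S3=27 S4=18 blocked=[]
Op 13: conn=14 S1=53 S2=38 S3=27 S4=18 blocked=[]
Op 14: conn=14 S1=53 S2=38 S3=27 S4=36 blocked=[]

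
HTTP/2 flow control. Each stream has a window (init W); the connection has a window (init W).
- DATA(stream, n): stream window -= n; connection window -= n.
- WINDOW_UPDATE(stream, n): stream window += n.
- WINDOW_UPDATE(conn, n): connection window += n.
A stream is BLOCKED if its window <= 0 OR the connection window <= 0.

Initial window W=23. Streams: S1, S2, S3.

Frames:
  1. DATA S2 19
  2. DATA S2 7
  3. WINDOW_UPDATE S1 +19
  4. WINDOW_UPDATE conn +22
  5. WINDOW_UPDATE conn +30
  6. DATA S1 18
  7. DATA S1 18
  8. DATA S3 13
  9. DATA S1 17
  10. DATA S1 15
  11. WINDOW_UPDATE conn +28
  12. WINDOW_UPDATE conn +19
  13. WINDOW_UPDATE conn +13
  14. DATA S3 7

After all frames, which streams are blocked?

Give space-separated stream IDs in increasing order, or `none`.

Answer: S1 S2

Derivation:
Op 1: conn=4 S1=23 S2=4 S3=23 blocked=[]
Op 2: conn=-3 S1=23 S2=-3 S3=23 blocked=[1, 2, 3]
Op 3: conn=-3 S1=42 S2=-3 S3=23 blocked=[1, 2, 3]
Op 4: conn=19 S1=42 S2=-3 S3=23 blocked=[2]
Op 5: conn=49 S1=42 S2=-3 S3=23 blocked=[2]
Op 6: conn=31 S1=24 S2=-3 S3=23 blocked=[2]
Op 7: conn=13 S1=6 S2=-3 S3=23 blocked=[2]
Op 8: conn=0 S1=6 S2=-3 S3=10 blocked=[1, 2, 3]
Op 9: conn=-17 S1=-11 S2=-3 S3=10 blocked=[1, 2, 3]
Op 10: conn=-32 S1=-26 S2=-3 S3=10 blocked=[1, 2, 3]
Op 11: conn=-4 S1=-26 S2=-3 S3=10 blocked=[1, 2, 3]
Op 12: conn=15 S1=-26 S2=-3 S3=10 blocked=[1, 2]
Op 13: conn=28 S1=-26 S2=-3 S3=10 blocked=[1, 2]
Op 14: conn=21 S1=-26 S2=-3 S3=3 blocked=[1, 2]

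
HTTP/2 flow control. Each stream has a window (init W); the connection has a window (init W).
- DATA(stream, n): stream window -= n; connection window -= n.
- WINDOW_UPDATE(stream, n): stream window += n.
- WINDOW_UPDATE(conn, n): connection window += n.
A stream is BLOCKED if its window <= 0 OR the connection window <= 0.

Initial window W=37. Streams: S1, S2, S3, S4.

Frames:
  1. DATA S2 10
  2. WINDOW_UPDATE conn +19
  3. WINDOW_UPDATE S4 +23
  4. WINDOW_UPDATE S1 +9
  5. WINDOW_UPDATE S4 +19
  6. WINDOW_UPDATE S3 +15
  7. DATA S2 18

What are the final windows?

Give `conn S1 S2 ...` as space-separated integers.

Op 1: conn=27 S1=37 S2=27 S3=37 S4=37 blocked=[]
Op 2: conn=46 S1=37 S2=27 S3=37 S4=37 blocked=[]
Op 3: conn=46 S1=37 S2=27 S3=37 S4=60 blocked=[]
Op 4: conn=46 S1=46 S2=27 S3=37 S4=60 blocked=[]
Op 5: conn=46 S1=46 S2=27 S3=37 S4=79 blocked=[]
Op 6: conn=46 S1=46 S2=27 S3=52 S4=79 blocked=[]
Op 7: conn=28 S1=46 S2=9 S3=52 S4=79 blocked=[]

Answer: 28 46 9 52 79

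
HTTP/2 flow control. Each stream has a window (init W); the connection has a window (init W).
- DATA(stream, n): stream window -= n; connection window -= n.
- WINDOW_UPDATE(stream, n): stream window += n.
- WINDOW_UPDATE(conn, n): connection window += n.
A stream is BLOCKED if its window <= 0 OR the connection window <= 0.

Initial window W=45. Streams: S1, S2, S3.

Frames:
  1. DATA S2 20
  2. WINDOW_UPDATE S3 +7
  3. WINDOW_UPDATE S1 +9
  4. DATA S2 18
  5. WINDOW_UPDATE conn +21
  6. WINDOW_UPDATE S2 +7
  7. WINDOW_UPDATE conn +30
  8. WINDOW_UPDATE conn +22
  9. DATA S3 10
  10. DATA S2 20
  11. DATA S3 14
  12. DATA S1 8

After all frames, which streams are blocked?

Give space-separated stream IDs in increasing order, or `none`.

Answer: S2

Derivation:
Op 1: conn=25 S1=45 S2=25 S3=45 blocked=[]
Op 2: conn=25 S1=45 S2=25 S3=52 blocked=[]
Op 3: conn=25 S1=54 S2=25 S3=52 blocked=[]
Op 4: conn=7 S1=54 S2=7 S3=52 blocked=[]
Op 5: conn=28 S1=54 S2=7 S3=52 blocked=[]
Op 6: conn=28 S1=54 S2=14 S3=52 blocked=[]
Op 7: conn=58 S1=54 S2=14 S3=52 blocked=[]
Op 8: conn=80 S1=54 S2=14 S3=52 blocked=[]
Op 9: conn=70 S1=54 S2=14 S3=42 blocked=[]
Op 10: conn=50 S1=54 S2=-6 S3=42 blocked=[2]
Op 11: conn=36 S1=54 S2=-6 S3=28 blocked=[2]
Op 12: conn=28 S1=46 S2=-6 S3=28 blocked=[2]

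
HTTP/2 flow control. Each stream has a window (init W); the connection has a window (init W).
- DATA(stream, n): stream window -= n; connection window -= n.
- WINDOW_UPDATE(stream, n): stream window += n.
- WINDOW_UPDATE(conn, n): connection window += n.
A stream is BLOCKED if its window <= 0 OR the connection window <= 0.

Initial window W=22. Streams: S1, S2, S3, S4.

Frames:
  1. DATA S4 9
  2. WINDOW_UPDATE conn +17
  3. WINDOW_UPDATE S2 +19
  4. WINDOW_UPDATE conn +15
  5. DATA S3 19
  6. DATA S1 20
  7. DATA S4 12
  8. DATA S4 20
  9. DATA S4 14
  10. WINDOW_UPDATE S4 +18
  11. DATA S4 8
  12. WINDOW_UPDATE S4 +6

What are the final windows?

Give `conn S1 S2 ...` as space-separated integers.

Answer: -48 2 41 3 -17

Derivation:
Op 1: conn=13 S1=22 S2=22 S3=22 S4=13 blocked=[]
Op 2: conn=30 S1=22 S2=22 S3=22 S4=13 blocked=[]
Op 3: conn=30 S1=22 S2=41 S3=22 S4=13 blocked=[]
Op 4: conn=45 S1=22 S2=41 S3=22 S4=13 blocked=[]
Op 5: conn=26 S1=22 S2=41 S3=3 S4=13 blocked=[]
Op 6: conn=6 S1=2 S2=41 S3=3 S4=13 blocked=[]
Op 7: conn=-6 S1=2 S2=41 S3=3 S4=1 blocked=[1, 2, 3, 4]
Op 8: conn=-26 S1=2 S2=41 S3=3 S4=-19 blocked=[1, 2, 3, 4]
Op 9: conn=-40 S1=2 S2=41 S3=3 S4=-33 blocked=[1, 2, 3, 4]
Op 10: conn=-40 S1=2 S2=41 S3=3 S4=-15 blocked=[1, 2, 3, 4]
Op 11: conn=-48 S1=2 S2=41 S3=3 S4=-23 blocked=[1, 2, 3, 4]
Op 12: conn=-48 S1=2 S2=41 S3=3 S4=-17 blocked=[1, 2, 3, 4]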